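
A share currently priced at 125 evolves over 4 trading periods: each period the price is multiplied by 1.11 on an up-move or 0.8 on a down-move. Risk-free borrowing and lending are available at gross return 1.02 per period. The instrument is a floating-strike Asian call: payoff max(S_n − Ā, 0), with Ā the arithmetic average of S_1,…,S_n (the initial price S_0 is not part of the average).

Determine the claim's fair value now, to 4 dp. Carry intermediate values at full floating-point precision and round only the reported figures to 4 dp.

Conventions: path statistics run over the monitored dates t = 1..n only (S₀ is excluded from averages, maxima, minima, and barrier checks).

price = 9.1660

No-arbitrage gives p* = (R−d)/(u−d) = 0.7097: enumerate every path, weight its payoff by its p*-probability, and discount by R^4.
Enumerate all 2^4 = 16 price paths (U = up ×1.11, D = down ×0.8); each path with k up-moves has probability p*^k·(1−p*)^(4−k).
DDDD: Ā=73.8000, payoff=0.0000, prob=0.007104
UDDD: Ā=102.3975, payoff=0.0000, prob=0.017366
DUDD: Ā=92.7100, payoff=0.0000, prob=0.017366
UUDD: Ā=128.6351, payoff=0.0000, prob=0.042451
DDUD: Ā=84.9600, payoff=0.0000, prob=0.017366
UDUD: Ā=117.8820, payoff=0.0000, prob=0.042451
DUUD: Ā=108.1945, payoff=0.0000, prob=0.042451
UUUD: Ā=150.1199, payoff=0.0000, prob=0.103768
DDDU: Ā=78.7600, payoff=0.0000, prob=0.017366
UDDU: Ā=109.2795, payoff=0.0000, prob=0.042451
DUDU: Ā=99.5920, payoff=0.0000, prob=0.042451
UUDU: Ā=138.1839, payoff=0.0000, prob=0.103768
DDUU: Ā=91.8420, payoff=6.7260, prob=0.042451
UDUU: Ā=127.4308, payoff=9.3323, prob=0.103768
DUUU: Ā=117.7433, payoff=19.0198, prob=0.103768
UUUU: Ā=163.3688, payoff=26.3900, prob=0.253655
Price = Σ prob·payoff / R^4 = 9.921536 / 1.082432 = 9.1660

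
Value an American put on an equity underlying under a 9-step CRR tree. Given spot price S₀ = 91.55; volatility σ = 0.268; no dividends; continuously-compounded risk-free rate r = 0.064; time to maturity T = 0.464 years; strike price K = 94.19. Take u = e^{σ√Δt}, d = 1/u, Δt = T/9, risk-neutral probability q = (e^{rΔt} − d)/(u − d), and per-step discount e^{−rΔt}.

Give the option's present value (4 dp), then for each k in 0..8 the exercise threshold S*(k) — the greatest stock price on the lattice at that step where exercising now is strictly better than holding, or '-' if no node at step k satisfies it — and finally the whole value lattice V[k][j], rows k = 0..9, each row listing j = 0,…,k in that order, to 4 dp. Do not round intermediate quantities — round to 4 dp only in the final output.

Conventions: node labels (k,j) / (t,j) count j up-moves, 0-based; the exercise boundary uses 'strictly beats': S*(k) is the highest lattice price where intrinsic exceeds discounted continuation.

Δt=0.05156, u=1.06274, d=0.94096, q=0.51193, disc=e^(-rΔt)=0.99671
k=9 terminal: V=max(K-S,0) → 41.2468 34.3949 26.6563 17.9161 8.0449 0.0000 0.0000 0.0000 0.0000 0.0000
k=8: j=0 S=56.2650 intr=37.9250 cont=37.6148 V=37.9250[EX]; j=1 S=63.5467 intr=30.6433 cont=30.3330 V=30.6433[EX]; j=2 S=71.7709 intr=22.4191 cont=22.1089 V=22.4191[EX]; j=3 S=81.0594 intr=13.1306 cont=12.8204 V=13.1306[EX]; j=4 S=91.5500 intr=2.6400 cont=3.9135 V=3.9135[hold]; j=5 S=103.3983 intr=0.0000 cont=0.0000 V=0.0000[hold]; j=6 S=116.7800 intr=0.0000 cont=0.0000 V=0.0000[hold]; j=7 S=131.8936 intr=0.0000 cont=0.0000 V=0.0000[hold]; j=8 S=148.9631 intr=0.0000 cont=0.0000 V=0.0000[hold]  S*(8)=81.0594
k=7: j=0 S=59.7951 intr=34.3949 cont=34.0846 V=34.3949[EX]; j=1 S=67.5337 intr=26.6563 cont=26.3460 V=26.6563[EX]; j=2 S=76.2739 intr=17.9161 cont=17.6059 V=17.9161[EX]; j=3 S=86.1451 intr=8.0449 cont=8.3844 V=8.3844[hold]; j=4 S=97.2940 intr=0.0000 cont=1.9038 V=1.9038[hold]; j=5 S=109.8857 intr=0.0000 cont=0.0000 V=0.0000[hold]; j=6 S=124.1069 intr=0.0000 cont=0.0000 V=0.0000[hold]; j=7 S=140.1687 intr=0.0000 cont=0.0000 V=0.0000[hold]  S*(7)=76.2739
k=6: j=0 S=63.5467 intr=30.6433 cont=30.3330 V=30.6433[EX]; j=1 S=71.7709 intr=22.4191 cont=22.1089 V=22.4191[EX]; j=2 S=81.0594 intr=13.1306 cont=12.9936 V=13.1306[EX]; j=3 S=91.5500 intr=2.6400 cont=5.0501 V=5.0501[hold]; j=4 S=103.3983 intr=0.0000 cont=0.9261 V=0.9261[hold]; j=5 S=116.7800 intr=0.0000 cont=0.0000 V=0.0000[hold]; j=6 S=131.8936 intr=0.0000 cont=0.0000 V=0.0000[hold]  S*(6)=81.0594
k=5: j=0 S=67.5337 intr=26.6563 cont=26.3460 V=26.6563[EX]; j=1 S=76.2739 intr=17.9161 cont=17.6059 V=17.9161[EX]; j=2 S=86.1451 intr=8.0449 cont=8.9643 V=8.9643[hold]; j=3 S=97.2940 intr=0.0000 cont=2.9292 V=2.9292[hold]; j=4 S=109.8857 intr=0.0000 cont=0.4505 V=0.4505[hold]; j=5 S=124.1069 intr=0.0000 cont=0.0000 V=0.0000[hold]  S*(5)=76.2739
k=4: j=0 S=71.7709 intr=22.4191 cont=22.1089 V=22.4191[EX]; j=1 S=81.0594 intr=13.1306 cont=13.2895 V=13.2895[hold]; j=2 S=91.5500 intr=2.6400 cont=5.8554 V=5.8554[hold]; j=3 S=103.3983 intr=0.0000 cont=1.6548 V=1.6548[hold]; j=4 S=116.7800 intr=0.0000 cont=0.2192 V=0.2192[hold]  S*(4)=71.7709
k=3: j=0 S=76.2739 intr=17.9161 cont=17.6869 V=17.9161[EX]; j=1 S=86.1451 intr=8.0449 cont=9.4525 V=9.4525[hold]; j=2 S=97.2940 intr=0.0000 cont=3.6928 V=3.6928[hold]; j=3 S=109.8857 intr=0.0000 cont=0.9168 V=0.9168[hold]  S*(3)=76.2739
k=2: j=0 S=81.0594 intr=13.1306 cont=13.5386 V=13.5386[hold]; j=1 S=91.5500 intr=2.6400 cont=6.4825 V=6.4825[hold]; j=2 S=103.3983 intr=0.0000 cont=2.2642 V=2.2642[hold]  S*(2)=-
k=1: j=0 S=86.1451 intr=8.0449 cont=9.8937 V=9.8937[hold]; j=1 S=97.2940 intr=0.0000 cont=4.3088 V=4.3088[hold]  S*(1)=-
k=0: j=0 S=91.5500 intr=2.6400 cont=7.0114 V=7.0114[hold]  S*(0)=-

price = 7.0114
boundary = - - - 76.2739 71.7709 76.2739 81.0594 76.2739 81.0594
tree:
7.0114
9.8937 4.3088
13.5386 6.4825 2.2642
17.9161 9.4525 3.6928 0.9168
22.4191 13.2895 5.8554 1.6548 0.2192
26.6563 17.9161 8.9643 2.9292 0.4505 0.0000
30.6433 22.4191 13.1306 5.0501 0.9261 0.0000 0.0000
34.3949 26.6563 17.9161 8.3844 1.9038 0.0000 0.0000 0.0000
37.9250 30.6433 22.4191 13.1306 3.9135 0.0000 0.0000 0.0000 0.0000
41.2468 34.3949 26.6563 17.9161 8.0449 0.0000 0.0000 0.0000 0.0000 0.0000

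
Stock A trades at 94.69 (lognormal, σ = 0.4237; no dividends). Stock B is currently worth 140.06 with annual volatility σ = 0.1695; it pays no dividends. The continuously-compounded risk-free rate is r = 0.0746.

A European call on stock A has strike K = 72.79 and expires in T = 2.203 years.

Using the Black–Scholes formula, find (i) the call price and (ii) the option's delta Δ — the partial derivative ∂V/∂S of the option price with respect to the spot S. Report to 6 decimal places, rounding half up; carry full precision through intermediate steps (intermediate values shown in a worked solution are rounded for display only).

price = 39.849692
Δ = 0.839894

σ√T = 0.4237·√2.203 = 0.628877
d₁ = (ln(S/K) + (r+σ²/2)T) / (σ√T) = (ln(94.69/72.79) + (0.0746+0.4237²/2)·2.203) / 0.628877 = (0.263030 + 0.362087) / 0.628877 = 0.994021
d₂ = d₁ − σ√T = 0.994021 − 0.628877 = 0.365144
e^{−rT} = 0.848450
N(d₁) = 0.839894,  N(d₂) = 0.642498
Call price V = S·N(d₁) − K·e^{−rT}·N(d₂) = 79.529525 − 39.679834 = 39.849692
Δ = N(d₁) = 0.839894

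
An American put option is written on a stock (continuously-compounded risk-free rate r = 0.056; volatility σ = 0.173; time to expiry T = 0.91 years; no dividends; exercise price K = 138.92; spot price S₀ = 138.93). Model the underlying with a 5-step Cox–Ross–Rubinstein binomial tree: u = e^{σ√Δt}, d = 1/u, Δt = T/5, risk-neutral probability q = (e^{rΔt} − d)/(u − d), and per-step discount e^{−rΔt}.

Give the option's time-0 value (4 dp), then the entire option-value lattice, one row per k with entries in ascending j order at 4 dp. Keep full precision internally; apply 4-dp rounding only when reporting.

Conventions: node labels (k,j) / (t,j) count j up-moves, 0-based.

Δt=0.18200  u=1.07660  d=0.92885  q=0.55089  discount=0.98986
step 5 (expiry): payoffs max(K−S,0) = 42.8623 27.5835 9.8744 0.0000 0.0000 0.0000
k=4: (k=4,j=0): S=103.4153, K−S=35.5047, hold=34.0960 ⇒ V=35.5047 exercise | (k=4,j=1): S=119.8645, K−S=19.0555, hold=17.6469 ⇒ V=19.0555 exercise | (k=4,j=2): S=138.9300, K−S=0.0000, hold=4.3897 ⇒ V=4.3897 continue | (k=4,j=3): S=161.0281, K−S=0.0000, hold=0.0000 ⇒ V=0.0000 continue | (k=4,j=4): S=186.6411, K−S=0.0000, hold=0.0000 ⇒ V=0.0000 continue
k=3: (k=3,j=0): S=111.3365, K−S=27.5835, hold=26.1748 ⇒ V=27.5835 exercise | (k=3,j=1): S=129.0456, K−S=9.8744, hold=10.8649 ⇒ V=10.8649 continue | (k=3,j=2): S=149.5715, K−S=0.0000, hold=1.9514 ⇒ V=1.9514 continue | (k=3,j=3): S=173.3622, K−S=0.0000, hold=0.0000 ⇒ V=0.0000 continue
k=2: (k=2,j=0): S=119.8645, K−S=19.0555, hold=18.1870 ⇒ V=19.0555 exercise | (k=2,j=1): S=138.9300, K−S=0.0000, hold=5.8941 ⇒ V=5.8941 continue | (k=2,j=2): S=161.0281, K−S=0.0000, hold=0.8675 ⇒ V=0.8675 continue
k=1: (k=1,j=0): S=129.0456, K−S=9.8744, hold=11.6853 ⇒ V=11.6853 continue | (k=1,j=1): S=149.5715, K−S=0.0000, hold=3.0933 ⇒ V=3.0933 continue
k=0: (k=0,j=0): S=138.9300, K−S=0.0000, hold=6.8815 ⇒ V=6.8815 continue

price = 6.8815
tree:
6.8815
11.6853 3.0933
19.0555 5.8941 0.8675
27.5835 10.8649 1.9514 0.0000
35.5047 19.0555 4.3897 0.0000 0.0000
42.8623 27.5835 9.8744 0.0000 0.0000 0.0000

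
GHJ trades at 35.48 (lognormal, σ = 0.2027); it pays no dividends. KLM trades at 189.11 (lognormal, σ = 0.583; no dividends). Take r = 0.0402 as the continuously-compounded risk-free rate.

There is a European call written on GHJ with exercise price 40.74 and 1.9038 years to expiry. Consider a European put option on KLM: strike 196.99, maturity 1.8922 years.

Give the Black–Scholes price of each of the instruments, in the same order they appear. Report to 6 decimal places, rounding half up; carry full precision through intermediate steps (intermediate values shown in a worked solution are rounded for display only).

[GHJ call K=40.74]
σ√T = 0.2027·√1.9038 = 0.279682
d₁ = (ln(S/K) + (r+σ²/2)T) / (σ√T) = (ln(35.48/40.74) + (0.0402+0.2027²/2)·1.9038) / 0.279682 = (-0.138241 + 0.115644) / 0.279682 = -0.080797
d₂ = d₁ − σ√T = -0.080797 − 0.279682 = -0.360479
e^{−rT} = 0.926323
N(d₁) = 0.467802,  N(d₂) = 0.359244
price = S·N(d₁) − K·e^{−rT}·N(d₂) = 16.597602 − 13.557304 = 3.040298
[KLM put K=196.99]
σ√T = 0.583·√1.8922 = 0.801959
d₁ = (ln(S/K) + (r+σ²/2)T) / (σ√T) = (ln(189.11/196.99) + (0.0402+0.583²/2)·1.8922) / 0.801959 = (-0.040824 + 0.397635) / 0.801959 = 0.444925
d₂ = d₁ − σ√T = 0.444925 − 0.801959 = -0.357034
e^{−rT} = 0.926755
N(−d₁) = 0.328187,  N(−d₂) = 0.639467
price = K·e^{−rT}·N(−d₂) − S·N(−d₁) = 116.741962 − 62.063458 = 54.678504

price(GHJ call K=40.74) = 3.040298
price(KLM put K=196.99) = 54.678504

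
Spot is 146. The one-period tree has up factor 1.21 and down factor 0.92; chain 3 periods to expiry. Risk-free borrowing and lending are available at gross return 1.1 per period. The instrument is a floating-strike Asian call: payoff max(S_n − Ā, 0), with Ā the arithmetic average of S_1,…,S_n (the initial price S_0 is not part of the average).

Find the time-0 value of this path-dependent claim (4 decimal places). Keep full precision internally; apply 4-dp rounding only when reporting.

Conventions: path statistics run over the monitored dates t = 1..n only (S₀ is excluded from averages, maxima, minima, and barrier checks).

Risk-neutral up-probability p* = (R−d)/(u−d) = (1.1−0.92)/(1.21−0.92) = 0.6207; the claim prices as the p*-weighted sum of path payoffs discounted by R^3.
Enumerate all 2^3 = 8 price paths (U = up ×1.21, D = down ×0.92); each path with k up-moves has probability p*^k·(1−p*)^(3−k).
DDD: Ā=123.8609, payoff=0.0000, prob=0.054574
UDD: Ā=162.9041, payoff=0.0000, prob=0.089303
DUD: Ā=148.7907, payoff=0.7343, prob=0.089303
UUD: Ā=195.6922, payoff=0.9657, prob=0.146131
DDU: Ā=135.8065, payoff=13.7185, prob=0.089303
UDU: Ā=178.6150, payoff=18.0429, prob=0.146131
DUU: Ā=164.5017, payoff=32.1562, prob=0.146131
UUU: Ā=216.3555, payoff=42.2924, prob=0.239124
Price = Σ prob·payoff / R^3 = 18.880602 / 1.331000 = 14.1853

price = 14.1853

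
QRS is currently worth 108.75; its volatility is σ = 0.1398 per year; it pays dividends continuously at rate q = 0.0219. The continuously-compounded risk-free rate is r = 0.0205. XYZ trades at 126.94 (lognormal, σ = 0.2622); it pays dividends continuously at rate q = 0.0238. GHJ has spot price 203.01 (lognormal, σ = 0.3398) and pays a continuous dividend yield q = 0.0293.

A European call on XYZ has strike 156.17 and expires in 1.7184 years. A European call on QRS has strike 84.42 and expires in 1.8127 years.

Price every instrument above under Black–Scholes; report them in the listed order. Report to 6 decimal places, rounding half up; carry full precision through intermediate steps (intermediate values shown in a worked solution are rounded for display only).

price(XYZ call K=156.17) = 7.551901
price(QRS call K=84.42) = 23.912515

[XYZ call K=156.17]
σ√T = 0.2622·√1.7184 = 0.343712
d₁ = (ln(S/K) + (r−q+σ²/2)T) / (σ√T) = (ln(126.94/156.17) + (0.0205−0.0238+0.2622²/2)·1.7184) / 0.343712 = (-0.207231 + 0.053398) / 0.343712 = -0.447562
d₂ = d₁ − σ√T = -0.447562 − 0.343712 = -0.791274
e^{−rT} = 0.965386
e^{−qT} = 0.959927
N(d₁) = 0.327235,  N(d₂) = 0.214392
price = S·e^{−qT}·N(d₁) − K·e^{−rT}·N(d₂) = 39.874591 − 32.322690 = 7.551901
[QRS call K=84.42]
σ√T = 0.1398·√1.8127 = 0.188222
d₁ = (ln(S/K) + (r−q+σ²/2)T) / (σ√T) = (ln(108.75/84.42) + (0.0205−0.0219+0.1398²/2)·1.8127) / 0.188222 = (0.253247 + 0.015176) / 0.188222 = 1.426100
d₂ = d₁ − σ√T = 1.426100 − 0.188222 = 1.237878
e^{−rT} = 0.963522
e^{−qT} = 0.961080
N(d₁) = 0.923080,  N(d₂) = 0.892119
price = S·e^{−qT}·N(d₁) − K·e^{−rT}·N(d₂) = 96.477950 − 72.565435 = 23.912515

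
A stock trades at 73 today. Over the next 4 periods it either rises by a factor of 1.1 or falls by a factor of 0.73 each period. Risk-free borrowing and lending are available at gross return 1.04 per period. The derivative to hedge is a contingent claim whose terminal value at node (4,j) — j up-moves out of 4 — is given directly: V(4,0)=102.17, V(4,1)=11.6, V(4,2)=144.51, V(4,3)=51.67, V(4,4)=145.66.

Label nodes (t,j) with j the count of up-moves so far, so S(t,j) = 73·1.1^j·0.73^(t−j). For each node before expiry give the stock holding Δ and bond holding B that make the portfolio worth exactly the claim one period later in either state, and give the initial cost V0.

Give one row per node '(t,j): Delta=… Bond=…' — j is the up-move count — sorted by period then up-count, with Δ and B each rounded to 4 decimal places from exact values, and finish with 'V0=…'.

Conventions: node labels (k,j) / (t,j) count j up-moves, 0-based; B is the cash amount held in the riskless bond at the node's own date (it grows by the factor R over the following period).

(0,0): Delta=1.0523 Bond=15.2666
(1,0): Delta=-1.4741 Bond=150.5117
(1,1): Delta=1.3769 Bond=-10.1810
(2,0): Delta=6.4579 Bond=-152.0343
(2,1): Delta=-2.4929 Bond=216.2547
(2,2): Delta=1.8739 Bond=-54.4933
(3,0): Delta=-8.6197 Bond=270.0598
(3,1): Delta=8.3945 Bond=-240.9883
(3,2): Delta=-3.8914 Bond=315.0777
(3,3): Delta=2.6144 Bond=-128.6247
V0=92.0880

The replicating-portfolio and risk-neutral prices coincide; use p* = (1.04−0.73)/(1.1−0.73) = 0.8378 for the latter.
Terminal payoffs: V(4,0)=102.1700, V(4,1)=11.6000, V(4,2)=144.5100, V(4,3)=51.6700, V(4,4)=145.6600
(3,0): S=28.3982. Δ = (V_up−V_dn)/(S_up−S_dn) = (11.6000−102.1700)/(31.2381−20.7307) = -8.6197. V = [p*·11.6000 + (1−p*)·102.1700]/1.04 = 25.2760. B = V − Δ·S = 270.0598.
(3,1): S=42.7919. Δ = (V_up−V_dn)/(S_up−S_dn) = (144.5100−11.6000)/(47.0711−31.2381) = 8.3945. V = [p*·144.5100 + (1−p*)·11.6000]/1.04 = 118.2279. B = V − Δ·S = -240.9883.
(3,2): S=64.4809. Δ = (V_up−V_dn)/(S_up−S_dn) = (51.6700−144.5100)/(70.9290−47.0711) = -3.8914. V = [p*·51.6700 + (1−p*)·144.5100]/1.04 = 64.1588. B = V − Δ·S = 315.0777.
(3,3): S=97.1630. Δ = (V_up−V_dn)/(S_up−S_dn) = (145.6600−51.6700)/(106.8793−70.9290) = 2.6144. V = [p*·145.6600 + (1−p*)·51.6700]/1.04 = 125.4023. B = V − Δ·S = -128.6247.
(2,0): S=38.9017. Δ = (V_up−V_dn)/(S_up−S_dn) = (118.2279−25.2760)/(42.7919−28.3982) = 6.4579. V = [p*·118.2279 + (1−p*)·25.2760]/1.04 = 99.1871. B = V − Δ·S = -152.0343.
(2,1): S=58.6190. Δ = (V_up−V_dn)/(S_up−S_dn) = (64.1588−118.2279)/(64.4809−42.7919) = -2.4929. V = [p*·64.1588 + (1−p*)·118.2279]/1.04 = 70.1219. B = V − Δ·S = 216.2547.
(2,2): S=88.3300. Δ = (V_up−V_dn)/(S_up−S_dn) = (125.4023−64.1588)/(97.1630−64.4809) = 1.8739. V = [p*·125.4023 + (1−p*)·64.1588]/1.04 = 111.0297. B = V − Δ·S = -54.4933.
(1,0): S=53.2900. Δ = (V_up−V_dn)/(S_up−S_dn) = (70.1219−99.1871)/(58.6190−38.9017) = -1.4741. V = [p*·70.1219 + (1−p*)·99.1871]/1.04 = 71.9569. B = V − Δ·S = 150.5117.
(1,1): S=80.3000. Δ = (V_up−V_dn)/(S_up−S_dn) = (111.0297−70.1219)/(88.3300−58.6190) = 1.3769. V = [p*·111.0297 + (1−p*)·70.1219]/1.04 = 100.3808. B = V − Δ·S = -10.1810.
(0,0): S=73.0000. Δ = (V_up−V_dn)/(S_up−S_dn) = (100.3808−71.9569)/(80.3000−53.2900) = 1.0523. V = [p*·100.3808 + (1−p*)·71.9569]/1.04 = 92.0880. B = V − Δ·S = 15.2666.
Sanity check at the root: Δ(0,0)·S0 + B(0,0) reproduces V0 = 92.0880.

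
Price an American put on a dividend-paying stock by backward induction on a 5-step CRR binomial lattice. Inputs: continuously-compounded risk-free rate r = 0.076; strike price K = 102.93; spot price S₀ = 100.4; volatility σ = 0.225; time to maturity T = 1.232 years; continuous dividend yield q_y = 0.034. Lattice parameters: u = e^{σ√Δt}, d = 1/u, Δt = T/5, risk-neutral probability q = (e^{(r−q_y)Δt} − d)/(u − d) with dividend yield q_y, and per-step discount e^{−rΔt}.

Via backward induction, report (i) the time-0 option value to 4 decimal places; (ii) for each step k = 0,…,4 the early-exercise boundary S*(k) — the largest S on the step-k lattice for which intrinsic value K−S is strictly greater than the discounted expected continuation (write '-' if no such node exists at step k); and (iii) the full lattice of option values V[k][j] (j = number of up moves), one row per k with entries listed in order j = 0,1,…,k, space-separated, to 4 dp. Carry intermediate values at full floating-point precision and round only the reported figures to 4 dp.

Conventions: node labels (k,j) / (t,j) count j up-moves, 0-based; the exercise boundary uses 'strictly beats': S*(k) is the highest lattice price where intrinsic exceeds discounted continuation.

price = 9.2765
boundary = - - 80.3015 71.8155 80.3015
tree:
9.2765
14.7826 4.5031
22.6285 8.0377 1.3860
31.1145 13.8515 2.9334 0.0000
38.7036 22.6285 6.2084 0.0000 0.0000
45.4908 31.1145 13.1399 0.0000 0.0000 0.0000

Δt=0.24640, u=1.11816, d=0.89432, q=0.51858, disc=e^(-rΔt)=0.98145
k=5 terminal: V=max(K-S,0) → 45.4908 31.1145 13.1399 0.0000 0.0000 0.0000
k=4: j=0 S=64.2264 intr=38.7036 cont=37.3299 V=38.7036[EX]; j=1 S=80.3015 intr=22.6285 cont=21.3889 V=22.6285[EX]; j=2 S=100.4000 intr=2.5300 cont=6.2084 V=6.2084[hold]; j=3 S=125.5289 intr=0.0000 cont=0.0000 V=0.0000[hold]; j=4 S=156.9474 intr=0.0000 cont=0.0000 V=0.0000[hold]  S*(4)=80.3015
k=3: j=0 S=71.8155 intr=31.1145 cont=29.8040 V=31.1145[EX]; j=1 S=89.7901 intr=13.1399 cont=13.8515 V=13.8515[hold]; j=2 S=112.2636 intr=0.0000 cont=2.9334 V=2.9334[hold]; j=3 S=140.3618 intr=0.0000 cont=0.0000 V=0.0000[hold]  S*(3)=71.8155
k=2: j=0 S=80.3015 intr=22.6285 cont=21.7511 V=22.6285[EX]; j=1 S=100.4000 intr=2.5300 cont=8.0377 V=8.0377[hold]; j=2 S=125.5289 intr=0.0000 cont=1.3860 V=1.3860[hold]  S*(2)=80.3015
k=1: j=0 S=89.7901 intr=13.1399 cont=14.7826 V=14.7826[hold]; j=1 S=112.2636 intr=0.0000 cont=4.5031 V=4.5031[hold]  S*(1)=-
k=0: j=0 S=100.4000 intr=2.5300 cont=9.2765 V=9.2765[hold]  S*(0)=-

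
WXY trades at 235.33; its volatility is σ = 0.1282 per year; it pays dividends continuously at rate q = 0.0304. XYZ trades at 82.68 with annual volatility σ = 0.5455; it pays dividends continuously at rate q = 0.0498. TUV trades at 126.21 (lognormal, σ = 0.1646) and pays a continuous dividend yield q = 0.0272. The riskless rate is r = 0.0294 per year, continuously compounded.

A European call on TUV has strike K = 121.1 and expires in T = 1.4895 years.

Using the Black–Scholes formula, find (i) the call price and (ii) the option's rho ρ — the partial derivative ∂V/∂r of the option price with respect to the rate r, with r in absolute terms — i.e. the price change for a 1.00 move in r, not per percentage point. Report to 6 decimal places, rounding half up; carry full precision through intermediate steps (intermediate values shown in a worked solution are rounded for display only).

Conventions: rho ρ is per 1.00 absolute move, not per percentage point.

price = 12.361133
ρ = 94.680536

σ√T = 0.1646·√1.4895 = 0.200886
d₁ = (ln(S/K) + (r−q+σ²/2)T) / (σ√T) = (ln(126.21/121.1) + (0.0294−0.0272+0.1646²/2)·1.4895) / 0.200886 = (0.041331 + 0.023455) / 0.200886 = 0.322496
d₂ = d₁ − σ√T = 0.322496 − 0.200886 = 0.121610
e^{−rT} = 0.957154
e^{−qT} = 0.960295
N(d₁) = 0.626462,  N(d₂) = 0.548396
Call price V = S·e^{−qT}·N(d₁) − K·e^{−rT}·N(d₂) = 75.926447 − 63.565314 = 12.361133
ρ = K·T·e^{−rT}·N(d₂) = 94.680536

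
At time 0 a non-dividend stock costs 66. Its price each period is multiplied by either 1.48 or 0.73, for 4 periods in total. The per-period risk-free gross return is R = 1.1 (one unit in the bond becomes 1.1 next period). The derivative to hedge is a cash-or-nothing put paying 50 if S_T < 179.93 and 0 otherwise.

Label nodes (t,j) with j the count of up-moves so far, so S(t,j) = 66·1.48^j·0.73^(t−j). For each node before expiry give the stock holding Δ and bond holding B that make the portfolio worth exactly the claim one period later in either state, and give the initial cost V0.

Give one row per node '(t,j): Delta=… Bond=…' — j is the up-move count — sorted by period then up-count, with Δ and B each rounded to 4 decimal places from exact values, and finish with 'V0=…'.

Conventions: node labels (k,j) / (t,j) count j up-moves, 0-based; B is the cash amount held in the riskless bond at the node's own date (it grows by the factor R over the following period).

(0,0): Delta=-0.0911 Bond=38.1417
(1,0): Delta=0.0000 Bond=37.5657
(1,1): Delta=-0.1373 Bond=46.4646
(2,0): Delta=0.0000 Bond=41.3223
(2,1): Delta=0.0000 Bond=41.3223
(2,2): Delta=-0.2068 Bond=61.1644
(3,0): Delta=0.0000 Bond=45.4545
(3,1): Delta=0.0000 Bond=45.4545
(3,2): Delta=0.0000 Bond=45.4545
(3,3): Delta=-0.3116 Bond=89.6970
V0=32.1278

Under the risk-neutral measure, an up-move has probability p* = (R−d)/(u−d) = 0.4933 and values discount at R = 1.1.
Terminal payoffs: V(4,0)=50.0000, V(4,1)=50.0000, V(4,2)=50.0000, V(4,3)=50.0000, V(4,4)=0.0000
Node (3,0) S=25.6751: V=(p*·50.0000+(1−p*)·50.0000)/1.1=45.4545; Δ=(50.0000−50.0000)/(37.9992−18.7428)=0.0000; B=V−Δ·S=45.4545
Node (3,1) S=52.0537: V=(p*·50.0000+(1−p*)·50.0000)/1.1=45.4545; Δ=(50.0000−50.0000)/(77.0394−37.9992)=0.0000; B=V−Δ·S=45.4545
Node (3,2) S=105.5335: V=(p*·50.0000+(1−p*)·50.0000)/1.1=45.4545; Δ=(50.0000−50.0000)/(156.1895−77.0394)=0.0000; B=V−Δ·S=45.4545
Node (3,3) S=213.9583: V=(p*·0.0000+(1−p*)·50.0000)/1.1=23.0303; Δ=(0.0000−50.0000)/(316.6582−156.1895)=-0.3116; B=V−Δ·S=89.6970
Node (2,0) S=35.1714: V=(p*·45.4545+(1−p*)·45.4545)/1.1=41.3223; Δ=(45.4545−45.4545)/(52.0537−25.6751)=0.0000; B=V−Δ·S=41.3223
Node (2,1) S=71.3064: V=(p*·45.4545+(1−p*)·45.4545)/1.1=41.3223; Δ=(45.4545−45.4545)/(105.5335−52.0537)=0.0000; B=V−Δ·S=41.3223
Node (2,2) S=144.5664: V=(p*·23.0303+(1−p*)·45.4545)/1.1=31.2654; Δ=(23.0303−45.4545)/(213.9583−105.5335)=-0.2068; B=V−Δ·S=61.1644
Node (1,0) S=48.1800: V=(p*·41.3223+(1−p*)·41.3223)/1.1=37.5657; Δ=(41.3223−41.3223)/(71.3064−35.1714)=0.0000; B=V−Δ·S=37.5657
Node (1,1) S=97.6800: V=(p*·31.2654+(1−p*)·41.3223)/1.1=33.0554; Δ=(31.2654−41.3223)/(144.5664−71.3064)=-0.1373; B=V−Δ·S=46.4646
Node (0,0) S=66.0000: V=(p*·33.0554+(1−p*)·37.5657)/1.1=32.1278; Δ=(33.0554−37.5657)/(97.6800−48.1800)=-0.0911; B=V−Δ·S=38.1417
Verification: the root portfolio costs Δ(0,0)·S0 + B(0,0) = 32.1278, matching V0.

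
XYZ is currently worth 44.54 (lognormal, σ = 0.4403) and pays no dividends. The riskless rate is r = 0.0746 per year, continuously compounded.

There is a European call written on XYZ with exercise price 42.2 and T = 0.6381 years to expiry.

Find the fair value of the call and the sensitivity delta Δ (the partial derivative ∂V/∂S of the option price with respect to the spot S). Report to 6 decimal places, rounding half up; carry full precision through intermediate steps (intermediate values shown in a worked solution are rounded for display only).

price = 8.310439
Δ = 0.678906

σ√T = 0.4403·√0.6381 = 0.351717
d₁ = (ln(S/K) + (r+σ²/2)T) / (σ√T) = (ln(44.54/42.2) + (0.0746+0.4403²/2)·0.6381) / 0.351717 = (0.053967 + 0.109455) / 0.351717 = 0.464641
d₂ = d₁ − σ√T = 0.464641 − 0.351717 = 0.112924
e^{−rT} = 0.953513
N(d₁) = 0.678906,  N(d₂) = 0.544955
Call price V = S·N(d₁) − K·e^{−rT}·N(d₂) = 30.238461 − 21.928022 = 8.310439
Δ = N(d₁) = 0.678906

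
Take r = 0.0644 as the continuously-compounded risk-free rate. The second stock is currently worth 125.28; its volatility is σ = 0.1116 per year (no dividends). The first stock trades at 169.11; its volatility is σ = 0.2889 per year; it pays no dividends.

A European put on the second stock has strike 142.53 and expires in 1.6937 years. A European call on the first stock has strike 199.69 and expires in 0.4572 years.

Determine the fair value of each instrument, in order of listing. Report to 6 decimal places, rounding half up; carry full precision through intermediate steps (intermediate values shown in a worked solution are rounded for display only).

[the second stock put K=142.53]
σ√T = 0.1116·√1.6937 = 0.145239
d₁ = (ln(S/K) + (r+σ²/2)T) / (σ√T) = (ln(125.28/142.53) + (0.0644+0.1116²/2)·1.6937) / 0.145239 = (-0.129001 + 0.119621) / 0.145239 = -0.064582
d₂ = d₁ − σ√T = -0.064582 − 0.145239 = -0.209821
e^{−rT} = 0.896664
N(−d₁) = 0.525747,  N(−d₂) = 0.583096
price = K·e^{−rT}·N(−d₂) − S·N(−d₁) = 74.520579 − 65.865547 = 8.655032
[the first stock call K=199.69]
σ√T = 0.2889·√0.4572 = 0.195344
d₁ = (ln(S/K) + (r+σ²/2)T) / (σ√T) = (ln(169.11/199.69) + (0.0644+0.2889²/2)·0.4572) / 0.195344 = (-0.166217 + 0.048523) / 0.195344 = -0.602492
d₂ = d₁ − σ√T = -0.602492 − 0.195344 = -0.797837
e^{−rT} = 0.970986
N(d₁) = 0.273423,  N(d₂) = 0.212483
price = S·N(d₁) − K·e^{−rT}·N(d₂) = 46.238607 − 41.199565 = 5.039042

price(the second stock put K=142.53) = 8.655032
price(the first stock call K=199.69) = 5.039042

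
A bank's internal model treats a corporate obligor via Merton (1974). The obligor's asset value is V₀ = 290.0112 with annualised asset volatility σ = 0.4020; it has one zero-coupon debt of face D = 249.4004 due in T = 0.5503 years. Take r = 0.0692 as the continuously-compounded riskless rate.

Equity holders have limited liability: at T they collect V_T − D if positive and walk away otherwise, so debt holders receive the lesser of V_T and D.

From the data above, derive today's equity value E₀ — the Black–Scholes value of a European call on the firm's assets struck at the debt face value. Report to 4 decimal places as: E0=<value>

Apply the equity-as-call identities (strike 249.4004, horizon 0.5503 years):
d₁ = [ln(V₀/D) + (r + σ²/2)T] / (σ√T)
   = [ln(290.0112/249.4004) + (0.0692 + 0.5·0.4020²)·0.5503] / (0.4020·√0.5503)
   = [0.150860 + 0.082546] / 0.298212 = 0.782684
d₂ = d₁ − σ√T = 0.782684 − 0.298212 = 0.484471
N(d₁) = 0.783094,  N(d₂) = 0.685974,  e^(−rT) = 0.962635
E₀ = V₀·N(d₁) − D·e^(−rT)·N(d₂)
   = 290.0112·0.783094 − 249.4004·0.962635·0.685974 = 62.416104

E0=62.4161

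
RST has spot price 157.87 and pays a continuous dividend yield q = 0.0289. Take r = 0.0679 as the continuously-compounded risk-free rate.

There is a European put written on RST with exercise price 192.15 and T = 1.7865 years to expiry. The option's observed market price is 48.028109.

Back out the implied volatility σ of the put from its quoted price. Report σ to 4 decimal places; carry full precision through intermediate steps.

At σ = 0.4405 the Black–Scholes value reproduces the quote:
σ√T = 0.4405·√1.7865 = 0.588772
d₁ = (ln(S/K) + (r−q+σ²/2)T) / (σ√T) = (ln(157.87/192.15) + (0.0679−0.0289+0.4405²/2)·1.7865) / 0.588772 = (-0.196504 + 0.243000) / 0.588772 = 0.078970
d₂ = d₁ − σ√T = 0.078970 − 0.588772 = -0.509802
e^{−rT} = 0.885765
e^{−qT} = 0.949680
N(−d₁) = 0.468528,  N(−d₂) = 0.694905
V = K·e^{−rT}·N(−d₂) − S·e^{−qT}·N(−d₁) = 118.272670 − 70.244561 = 48.028109 (equal to the quote); since ∂V/∂σ > 0 for all σ, the implied volatility is unique

sigma = 0.4405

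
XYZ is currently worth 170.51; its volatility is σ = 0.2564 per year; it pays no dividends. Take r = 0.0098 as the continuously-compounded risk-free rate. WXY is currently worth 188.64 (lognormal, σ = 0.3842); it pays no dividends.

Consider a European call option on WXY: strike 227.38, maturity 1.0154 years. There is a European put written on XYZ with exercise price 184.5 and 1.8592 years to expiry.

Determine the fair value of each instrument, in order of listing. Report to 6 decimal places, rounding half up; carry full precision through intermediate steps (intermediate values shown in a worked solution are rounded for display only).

[WXY call K=227.38]
σ√T = 0.3842·√1.0154 = 0.387147
d₁ = (ln(S/K) + (r+σ²/2)T) / (σ√T) = (ln(188.64/227.38) + (0.0098+0.3842²/2)·1.0154) / 0.387147 = (-0.186782 + 0.084892) / 0.387147 = -0.263181
d₂ = d₁ − σ√T = -0.263181 − 0.387147 = -0.650328
e^{−rT} = 0.990098
N(d₁) = 0.396205,  N(d₂) = 0.257740
price = S·N(d₁) − K·e^{−rT}·N(d₂) = 74.740192 − 58.024659 = 16.715533
[XYZ put K=184.5]
σ√T = 0.2564·√1.8592 = 0.349608
d₁ = (ln(S/K) + (r+σ²/2)T) / (σ√T) = (ln(170.51/184.5) + (0.0098+0.2564²/2)·1.8592) / 0.349608 = (-0.078856 + 0.079333) / 0.349608 = 0.001366
d₂ = d₁ − σ√T = 0.001366 − 0.349608 = -0.348242
e^{−rT} = 0.981945
N(−d₁) = 0.499455,  N(−d₂) = 0.636171
price = K·e^{−rT}·N(−d₂) − S·N(−d₁) = 115.254317 − 85.162104 = 30.092213

price(WXY call K=227.38) = 16.715533
price(XYZ put K=184.5) = 30.092213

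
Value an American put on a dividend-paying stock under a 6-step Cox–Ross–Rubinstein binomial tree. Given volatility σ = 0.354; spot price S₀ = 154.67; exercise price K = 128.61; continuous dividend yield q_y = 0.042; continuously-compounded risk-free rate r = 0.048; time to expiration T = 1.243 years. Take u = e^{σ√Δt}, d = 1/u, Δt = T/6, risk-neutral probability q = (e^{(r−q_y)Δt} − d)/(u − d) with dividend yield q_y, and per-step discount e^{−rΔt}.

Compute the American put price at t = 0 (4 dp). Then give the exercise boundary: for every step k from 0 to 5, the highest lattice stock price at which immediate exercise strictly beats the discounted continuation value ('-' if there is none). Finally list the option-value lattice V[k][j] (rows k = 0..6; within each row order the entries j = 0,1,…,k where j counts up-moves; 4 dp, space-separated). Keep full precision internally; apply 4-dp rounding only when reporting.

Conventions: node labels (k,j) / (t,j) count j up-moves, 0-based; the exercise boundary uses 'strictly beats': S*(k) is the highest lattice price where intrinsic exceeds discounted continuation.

params: Δt=0.20717 u=1.17483 d=0.85119 q=0.46365 e^(-rΔt)=0.99011
t_6 payoffs: 69.7864 47.4199 16.5490 0.0000 0.0000 0.0000 0.0000
t_5: node(5,0) S=69.1078 payoff=59.5022 vs cont=58.8283 → 59.5022 [stop]  node(5,1) S=95.3847 payoff=33.2253 vs cont=32.7791 → 33.2253 [stop]  node(5,2) S=131.6529 payoff=0.0000 vs cont=8.7882 → 8.7882 [wait]  node(5,3) S=181.7113 payoff=0.0000 vs cont=0.0000 → 0.0000 [wait]  node(5,4) S=250.8033 payoff=0.0000 vs cont=0.0000 → 0.0000 [wait]  node(5,5) S=346.1663 payoff=0.0000 vs cont=0.0000 → 0.0000 [wait]  ⇒ S*(5)=95.3847
t_4: node(4,0) S=81.1901 payoff=47.4199 vs cont=46.8507 → 47.4199 [stop]  node(4,1) S=112.0610 payoff=16.5490 vs cont=21.6784 → 21.6784 [wait]  node(4,2) S=154.6700 payoff=0.0000 vs cont=4.6669 → 4.6669 [wait]  node(4,3) S=213.4802 payoff=0.0000 vs cont=0.0000 → 0.0000 [wait]  node(4,4) S=294.6518 payoff=0.0000 vs cont=0.0000 → 0.0000 [wait]  ⇒ S*(4)=81.1901
t_3: node(3,0) S=95.3847 payoff=33.2253 vs cont=35.1338 → 35.1338 [wait]  node(3,1) S=131.6529 payoff=0.0000 vs cont=13.6546 → 13.6546 [wait]  node(3,2) S=181.7113 payoff=0.0000 vs cont=2.4784 → 2.4784 [wait]  node(3,3) S=250.8033 payoff=0.0000 vs cont=0.0000 → 0.0000 [wait]  ⇒ S*(3)=-
t_2: node(2,0) S=112.0610 payoff=16.5490 vs cont=24.9259 → 24.9259 [wait]  node(2,1) S=154.6700 payoff=0.0000 vs cont=8.3889 → 8.3889 [wait]  node(2,2) S=213.4802 payoff=0.0000 vs cont=1.3161 → 1.3161 [wait]  ⇒ S*(2)=-
t_1: node(1,0) S=131.6529 payoff=0.0000 vs cont=17.0878 → 17.0878 [wait]  node(1,1) S=181.7113 payoff=0.0000 vs cont=5.0591 → 5.0591 [wait]  ⇒ S*(1)=-
t_0: node(0,0) S=154.6700 payoff=0.0000 vs cont=11.3968 → 11.3968 [wait]  ⇒ S*(0)=-

price = 11.3968
boundary = - - - - 81.1901 95.3847
tree:
11.3968
17.0878 5.0591
24.9259 8.3889 1.3161
35.1338 13.6546 2.4784 0.0000
47.4199 21.6784 4.6669 0.0000 0.0000
59.5022 33.2253 8.7882 0.0000 0.0000 0.0000
69.7864 47.4199 16.5490 0.0000 0.0000 0.0000 0.0000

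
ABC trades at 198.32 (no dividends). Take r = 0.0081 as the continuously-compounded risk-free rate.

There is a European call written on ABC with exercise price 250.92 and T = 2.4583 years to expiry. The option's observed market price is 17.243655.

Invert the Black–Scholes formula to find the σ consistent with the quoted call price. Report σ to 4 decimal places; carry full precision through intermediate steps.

At σ = 0.2633 the Black–Scholes value reproduces the quote:
σ√T = 0.2633·√2.4583 = 0.412827
d₁ = (ln(S/K) + (r+σ²/2)T) / (σ√T) = (ln(198.32/250.92) + (0.0081+0.2633²/2)·2.4583) / 0.412827 = (-0.235252 + 0.105125) / 0.412827 = -0.315209
d₂ = d₁ − σ√T = -0.315209 − 0.412827 = -0.728036
e^{−rT} = 0.980285
N(d₁) = 0.376301,  N(d₂) = 0.233296
V = S·N(d₁) − K·e^{−rT}·N(d₂) = 74.628101 − 57.384447 = 17.243655 (the observed quote) — the price is monotone increasing in volatility, hence this σ is the only solution

sigma = 0.2633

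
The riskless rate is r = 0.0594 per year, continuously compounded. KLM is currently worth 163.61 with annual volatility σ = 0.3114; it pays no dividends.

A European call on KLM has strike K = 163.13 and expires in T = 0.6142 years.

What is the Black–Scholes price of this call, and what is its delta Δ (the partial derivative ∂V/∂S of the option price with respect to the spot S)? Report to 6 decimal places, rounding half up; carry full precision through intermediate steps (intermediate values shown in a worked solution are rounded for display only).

price = 18.946597
Δ = 0.611625

σ√T = 0.3114·√0.6142 = 0.244047
d₁ = (ln(S/K) + (r+σ²/2)T) / (σ√T) = (ln(163.61/163.13) + (0.0594+0.3114²/2)·0.6142) / 0.244047 = (0.002938 + 0.066263) / 0.244047 = 0.283556
d₂ = d₁ − σ√T = 0.283556 − 0.244047 = 0.039509
e^{−rT} = 0.964174
N(d₁) = 0.611625,  N(d₂) = 0.515758
Call price V = S·N(d₁) − K·e^{−rT}·N(d₂) = 100.067932 − 81.121335 = 18.946597
Δ = N(d₁) = 0.611625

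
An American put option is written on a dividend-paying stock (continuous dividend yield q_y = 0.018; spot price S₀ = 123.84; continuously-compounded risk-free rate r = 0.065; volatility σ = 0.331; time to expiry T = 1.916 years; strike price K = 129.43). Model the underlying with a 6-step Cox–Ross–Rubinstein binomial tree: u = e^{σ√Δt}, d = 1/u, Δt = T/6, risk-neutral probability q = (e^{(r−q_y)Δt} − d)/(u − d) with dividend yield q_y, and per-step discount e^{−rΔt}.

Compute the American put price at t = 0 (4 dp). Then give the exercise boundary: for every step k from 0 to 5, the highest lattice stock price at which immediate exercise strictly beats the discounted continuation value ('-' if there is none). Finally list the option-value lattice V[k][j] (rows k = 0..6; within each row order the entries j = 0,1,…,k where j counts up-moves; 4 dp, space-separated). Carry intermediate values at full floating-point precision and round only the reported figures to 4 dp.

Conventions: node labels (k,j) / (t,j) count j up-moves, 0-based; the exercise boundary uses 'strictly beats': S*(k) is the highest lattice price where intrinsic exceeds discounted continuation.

price = 20.6091
boundary = - - 85.1911 70.6579 85.1911 102.7135
tree:
20.6091
30.7447 11.0849
44.2389 18.2049 4.2502
58.7721 28.9985 7.9034 0.6823
70.8260 44.2389 14.5927 1.3754 0.0000
80.8235 58.7721 26.7165 2.7728 0.0000 0.0000
89.1155 70.8260 44.2389 5.5900 0.0000 0.0000 0.0000

Δt=0.31933, u=1.20568, d=0.82940, q=0.49356, disc=e^(-rΔt)=0.97946
k=6 terminal: V=max(K-S,0) → 89.1155 70.8260 44.2389 5.5900 0.0000 0.0000 0.0000
k=5: j=0 S=48.6065 intr=80.8235 cont=78.4433 V=80.8235[EX]; j=1 S=70.6579 intr=58.7721 cont=56.5182 V=58.7721[EX]; j=2 S=102.7135 intr=26.7165 cont=24.6463 V=26.7165[EX]; j=3 S=149.3119 intr=0.0000 cont=2.7728 V=2.7728[hold]; j=4 S=217.0506 intr=0.0000 cont=0.0000 V=0.0000[hold]; j=5 S=315.5206 intr=0.0000 cont=0.0000 V=0.0000[hold]  S*(5)=102.7135
k=4: j=0 S=58.6040 intr=70.8260 cont=68.5030 V=70.8260[EX]; j=1 S=85.1911 intr=44.2389 cont=42.0683 V=44.2389[EX]; j=2 S=123.8400 intr=5.5900 cont=14.5927 V=14.5927[hold]; j=3 S=180.0229 intr=0.0000 cont=1.3754 V=1.3754[hold]; j=4 S=261.6944 intr=0.0000 cont=0.0000 V=0.0000[hold]  S*(4)=85.1911
k=3: j=0 S=70.6579 intr=58.7721 cont=56.5182 V=58.7721[EX]; j=1 S=102.7135 intr=26.7165 cont=28.9985 V=28.9985[hold]; j=2 S=149.3119 intr=0.0000 cont=7.9034 V=7.9034[hold]; j=3 S=217.0506 intr=0.0000 cont=0.6823 V=0.6823[hold]  S*(3)=70.6579
k=2: j=0 S=85.1911 intr=44.2389 cont=43.1715 V=44.2389[EX]; j=1 S=123.8400 intr=5.5900 cont=18.2049 V=18.2049[hold]; j=2 S=180.0229 intr=0.0000 cont=4.2502 V=4.2502[hold]  S*(2)=85.1911
k=1: j=0 S=102.7135 intr=26.7165 cont=30.7447 V=30.7447[hold]; j=1 S=149.3119 intr=0.0000 cont=11.0849 V=11.0849[hold]  S*(1)=-
k=0: j=0 S=123.8400 intr=5.5900 cont=20.6091 V=20.6091[hold]  S*(0)=-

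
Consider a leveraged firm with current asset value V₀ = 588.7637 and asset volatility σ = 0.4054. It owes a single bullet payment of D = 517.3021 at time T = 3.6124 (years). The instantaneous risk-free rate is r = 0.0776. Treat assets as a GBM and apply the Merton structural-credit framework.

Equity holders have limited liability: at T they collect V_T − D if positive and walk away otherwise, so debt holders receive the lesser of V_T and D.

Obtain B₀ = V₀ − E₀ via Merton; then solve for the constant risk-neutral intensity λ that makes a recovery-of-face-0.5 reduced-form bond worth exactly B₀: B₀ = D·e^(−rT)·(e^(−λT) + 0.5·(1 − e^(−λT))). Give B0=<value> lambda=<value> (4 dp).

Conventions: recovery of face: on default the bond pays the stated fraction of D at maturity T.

Equity is a call on the firm's assets struck at D = 517.3021:
d₁ = [ln(V₀/D) + (r + σ²/2)T] / (σ√T)
   = [ln(588.7637/517.3021) + (0.0776 + 0.5·0.4054²)·3.6124] / (0.4054·√3.6124)
   = [0.129398 + 0.577170] / 0.770516 = 0.917006
d₂ = d₁ − σ√T = 0.917006 − 0.770516 = 0.146490
N(d₁) = 0.820430,  N(d₂) = 0.558233,  e^(−rT) = 0.755540
E₀ = V₀·N(d₁) − D·e^(−rT)·N(d₂)
   = 588.7637·0.820430 − 517.3021·0.755540·0.558233 = 264.858455
B₀ = V₀ − E₀ = 588.7637 − 264.858455 = 323.905245
e^(−λT) = (B₀·e^(rT)/D − 0.5)/(1 − 0.5) = (323.9052·1.323556/517.3021 − 0.5)/0.5 = 0.65747153
λ = −ln(0.65747153)/3.6124 = 0.116087

B0=323.9052 lambda=0.1161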